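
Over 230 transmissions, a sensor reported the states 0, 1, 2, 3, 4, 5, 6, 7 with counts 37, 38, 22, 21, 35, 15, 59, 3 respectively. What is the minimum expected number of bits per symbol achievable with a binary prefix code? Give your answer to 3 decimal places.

2.822 bits/symbol

Probabilities are the counts divided by 230.
Repeatedly combine the two least-probable nodes; the expected code length is the sum of the merged weights.
merge 3/230 + 3/46 → 9/115
merge 9/115 + 21/230 → 39/230
merge 11/115 + 7/46 → 57/230
merge 37/230 + 19/115 → 15/46
merge 39/230 + 57/230 → 48/115
merge 59/230 + 15/46 → 67/115
merge 48/115 + 67/115 → 1
L = 9/115 + 39/230 + 57/230 + 15/46 + 48/115 + 67/115 + 1 = 649/230 ≈ 2.822 bits/symbol.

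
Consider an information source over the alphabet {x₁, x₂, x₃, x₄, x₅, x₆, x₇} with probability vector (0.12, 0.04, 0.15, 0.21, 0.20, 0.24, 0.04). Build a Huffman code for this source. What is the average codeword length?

2.63 bits/symbol

Repeatedly combine the two least-probable nodes; the expected code length is the sum of the merged weights.
merge 1/25 + 1/25 → 2/25
merge 2/25 + 3/25 → 1/5
merge 3/20 + 1/5 → 7/20
merge 1/5 + 21/100 → 41/100
merge 6/25 + 7/20 → 59/100
merge 41/100 + 59/100 → 1
L = 2/25 + 1/5 + 7/20 + 41/100 + 59/100 + 1 = 263/100 = 2.63 bits/symbol.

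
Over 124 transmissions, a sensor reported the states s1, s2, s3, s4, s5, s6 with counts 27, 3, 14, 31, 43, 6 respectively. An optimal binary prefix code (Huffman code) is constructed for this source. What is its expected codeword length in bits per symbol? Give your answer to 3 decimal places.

2.258 bits/symbol

Probabilities are the counts divided by 124.
Repeatedly combine the two least-probable nodes; the expected code length is the sum of the merged weights.
merge 3/124 + 3/62 → 9/124
merge 9/124 + 7/62 → 23/124
merge 23/124 + 27/124 → 25/62
merge 1/4 + 43/124 → 37/62
merge 25/62 + 37/62 → 1
L = 9/124 + 23/124 + 25/62 + 37/62 + 1 = 70/31 ≈ 2.258 bits/symbol.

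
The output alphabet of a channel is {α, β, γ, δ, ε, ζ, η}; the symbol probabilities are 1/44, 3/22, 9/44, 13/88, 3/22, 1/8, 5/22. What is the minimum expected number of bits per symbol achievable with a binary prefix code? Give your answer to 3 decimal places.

Repeatedly combine the two least-probable nodes; the expected code length is the sum of the merged weights.
merge 1/44 + 1/8 → 13/88
merge 3/22 + 3/22 → 3/11
merge 13/88 + 13/88 → 13/44
merge 9/44 + 5/22 → 19/44
merge 3/11 + 13/44 → 25/44
merge 19/44 + 25/44 → 1
L = 13/88 + 3/11 + 13/44 + 19/44 + 25/44 + 1 = 239/88 ≈ 2.716 bits/symbol.

2.716 bits/symbol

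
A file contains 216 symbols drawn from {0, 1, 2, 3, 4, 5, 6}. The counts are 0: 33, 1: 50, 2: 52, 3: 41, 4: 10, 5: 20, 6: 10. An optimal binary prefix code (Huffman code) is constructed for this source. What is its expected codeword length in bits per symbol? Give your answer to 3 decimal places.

2.616 bits/symbol

Probabilities are the counts divided by 216.
Repeatedly combine the two least-probable nodes; the expected code length is the sum of the merged weights.
merge 5/108 + 5/108 → 5/54
merge 5/54 + 5/54 → 5/27
merge 11/72 + 5/27 → 73/216
merge 41/216 + 25/108 → 91/216
merge 13/54 + 73/216 → 125/216
merge 91/216 + 125/216 → 1
L = 5/54 + 5/27 + 73/216 + 91/216 + 125/216 + 1 = 565/216 ≈ 2.616 bits/symbol.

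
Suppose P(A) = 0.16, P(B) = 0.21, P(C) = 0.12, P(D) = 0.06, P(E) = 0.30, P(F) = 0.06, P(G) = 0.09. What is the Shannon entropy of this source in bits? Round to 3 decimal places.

H = −Σ pᵢ log₂ pᵢ.
−0.16·log₂(0.16) = 0.4230
−0.21·log₂(0.21) = 0.4728
−0.12·log₂(0.12) = 0.3671
−0.06·log₂(0.06) = 0.2435
−0.30·log₂(0.30) = 0.5211
−0.06·log₂(0.06) = 0.2435
−0.09·log₂(0.09) = 0.3127
Sum ≈ 2.5837 → 2.584 bits.

2.584 bits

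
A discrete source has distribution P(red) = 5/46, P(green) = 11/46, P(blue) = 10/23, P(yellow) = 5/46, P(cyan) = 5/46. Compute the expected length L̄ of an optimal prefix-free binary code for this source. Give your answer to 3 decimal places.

Repeatedly combine the two least-probable nodes; the expected code length is the sum of the merged weights.
merge 5/46 + 5/46 → 5/23
merge 5/46 + 5/23 → 15/46
merge 11/46 + 15/46 → 13/23
merge 10/23 + 13/23 → 1
L = 5/23 + 15/46 + 13/23 + 1 = 97/46 ≈ 2.109 bits/symbol.

2.109 bits/symbol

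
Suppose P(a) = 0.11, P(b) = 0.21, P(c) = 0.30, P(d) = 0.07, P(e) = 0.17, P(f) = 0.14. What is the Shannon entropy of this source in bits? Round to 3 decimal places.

H = −Σ pᵢ log₂ pᵢ.
−0.11·log₂(0.11) = 0.3503
−0.21·log₂(0.21) = 0.4728
−0.30·log₂(0.30) = 0.5211
−0.07·log₂(0.07) = 0.2686
−0.17·log₂(0.17) = 0.4346
−0.14·log₂(0.14) = 0.3971
Sum ≈ 2.4445 → 2.444 bits.

2.444 bits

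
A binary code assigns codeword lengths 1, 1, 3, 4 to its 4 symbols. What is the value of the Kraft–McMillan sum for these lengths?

With common denominator 2^4 = 16: Σ 2^(−ℓᵢ) = 8/16 + 8/16 + 2/16 + 1/16 = 19/16 = 1.1875.

1.1875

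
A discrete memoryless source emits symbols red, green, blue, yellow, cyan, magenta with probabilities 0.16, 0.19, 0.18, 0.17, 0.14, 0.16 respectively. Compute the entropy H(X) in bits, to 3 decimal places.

2.578 bits

H = −Σ pᵢ log₂ pᵢ.
−0.16·log₂(0.16) = 0.4230
−0.19·log₂(0.19) = 0.4552
−0.18·log₂(0.18) = 0.4453
−0.17·log₂(0.17) = 0.4346
−0.14·log₂(0.14) = 0.3971
−0.16·log₂(0.16) = 0.4230
Sum ≈ 2.5783 → 2.578 bits.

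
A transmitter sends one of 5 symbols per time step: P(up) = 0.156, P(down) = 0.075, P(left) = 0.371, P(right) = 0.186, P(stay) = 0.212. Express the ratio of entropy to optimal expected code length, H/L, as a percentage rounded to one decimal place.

96.6%

Entropy H = −Σ p log₂ p ≈ 2.1549 bits.
Huffman merges: 3/40+39/250→231/1000; 93/500+53/250→199/500; 231/1000+371/1000→301/500; 199/500+301/500→1. L = 2231/1000 ≈ 2.2310.
Efficiency = H/L = 2.1549/2.2310 = 96.6%.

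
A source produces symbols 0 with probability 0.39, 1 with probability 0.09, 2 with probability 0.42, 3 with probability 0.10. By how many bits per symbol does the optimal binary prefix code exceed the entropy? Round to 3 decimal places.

Entropy H = −Σ p log₂ p ≈ 1.7003 bits.
Huffman merges: 9/100+1/10→19/100; 19/100+39/100→29/50; 21/50+29/50→1. L = 177/100 ≈ 1.7700.
L − H = 1.7700 − 1.7003 = 0.070 bits.

0.070 bits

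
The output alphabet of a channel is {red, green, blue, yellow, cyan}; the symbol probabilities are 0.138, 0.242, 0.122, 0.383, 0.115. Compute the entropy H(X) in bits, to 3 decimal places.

H = −Σ pᵢ log₂ pᵢ.
−0.138·log₂(0.138) = 0.3943
−0.242·log₂(0.242) = 0.4954
−0.122·log₂(0.122) = 0.3703
−0.383·log₂(0.383) = 0.5303
−0.115·log₂(0.115) = 0.3588
Sum ≈ 2.1491 → 2.149 bits.

2.149 bits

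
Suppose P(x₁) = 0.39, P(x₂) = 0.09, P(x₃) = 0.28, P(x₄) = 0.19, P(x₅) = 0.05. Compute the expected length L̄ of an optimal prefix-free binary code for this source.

2.08 bits/symbol

Repeatedly combine the two least-probable nodes; the expected code length is the sum of the merged weights.
merge 1/20 + 9/100 → 7/50
merge 7/50 + 19/100 → 33/100
merge 7/25 + 33/100 → 61/100
merge 39/100 + 61/100 → 1
L = 7/50 + 33/100 + 61/100 + 1 = 52/25 = 2.08 bits/symbol.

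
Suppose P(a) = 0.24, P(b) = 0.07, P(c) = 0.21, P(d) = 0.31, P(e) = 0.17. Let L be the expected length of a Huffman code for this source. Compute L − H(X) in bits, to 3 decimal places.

0.046 bits

Entropy H = −Σ p log₂ p ≈ 2.1939 bits.
Huffman merges: 7/100+17/100→6/25; 21/100+6/25→9/20; 6/25+31/100→11/20; 9/20+11/20→1. L = 56/25 ≈ 2.2400.
L − H = 2.2400 − 2.1939 = 0.046 bits.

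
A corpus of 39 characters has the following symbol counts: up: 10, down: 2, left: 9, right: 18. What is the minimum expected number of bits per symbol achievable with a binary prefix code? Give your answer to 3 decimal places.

1.821 bits/symbol

Probabilities are the counts divided by 39.
Repeatedly combine the two least-probable nodes; the expected code length is the sum of the merged weights.
merge 2/39 + 3/13 → 11/39
merge 10/39 + 11/39 → 7/13
merge 6/13 + 7/13 → 1
L = 11/39 + 7/13 + 1 = 71/39 ≈ 1.821 bits/symbol.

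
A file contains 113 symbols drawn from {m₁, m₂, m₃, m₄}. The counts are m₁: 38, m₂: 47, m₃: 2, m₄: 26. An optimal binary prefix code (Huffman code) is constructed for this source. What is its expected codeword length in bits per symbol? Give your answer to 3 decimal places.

Probabilities are the counts divided by 113.
Repeatedly combine the two least-probable nodes; the expected code length is the sum of the merged weights.
merge 2/113 + 26/113 → 28/113
merge 28/113 + 38/113 → 66/113
merge 47/113 + 66/113 → 1
L = 28/113 + 66/113 + 1 = 207/113 ≈ 1.832 bits/symbol.

1.832 bits/symbol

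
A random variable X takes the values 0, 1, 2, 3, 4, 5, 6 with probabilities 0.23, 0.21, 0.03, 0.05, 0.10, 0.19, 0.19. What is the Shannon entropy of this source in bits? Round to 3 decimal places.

2.571 bits

H = −Σ pᵢ log₂ pᵢ.
−0.23·log₂(0.23) = 0.4877
−0.21·log₂(0.21) = 0.4728
−0.03·log₂(0.03) = 0.1518
−0.05·log₂(0.05) = 0.2161
−0.10·log₂(0.10) = 0.3322
−0.19·log₂(0.19) = 0.4552
−0.19·log₂(0.19) = 0.4552
Sum ≈ 2.5710 → 2.571 bits.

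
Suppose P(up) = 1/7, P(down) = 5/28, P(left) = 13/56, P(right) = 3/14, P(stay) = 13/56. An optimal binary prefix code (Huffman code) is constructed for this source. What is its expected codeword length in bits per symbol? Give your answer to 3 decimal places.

2.321 bits/symbol

Repeatedly combine the two least-probable nodes; the expected code length is the sum of the merged weights.
merge 1/7 + 5/28 → 9/28
merge 3/14 + 13/56 → 25/56
merge 13/56 + 9/28 → 31/56
merge 25/56 + 31/56 → 1
L = 9/28 + 25/56 + 31/56 + 1 = 65/28 ≈ 2.321 bits/symbol.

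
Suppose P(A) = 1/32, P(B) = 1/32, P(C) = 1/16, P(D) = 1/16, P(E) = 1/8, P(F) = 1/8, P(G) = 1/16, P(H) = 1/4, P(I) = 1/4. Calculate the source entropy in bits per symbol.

Each probability is a power of 1/2, so log₂(1/p) is an integer.
H = Σ p·log₂(1/p) = 1/32·5 + 1/32·5 + 1/16·4 + 1/16·4 + 1/8·3 + 1/8·3 + 1/16·4 + 1/4·2 + 1/4·2 = 2.8125 bits.

2.8125 bits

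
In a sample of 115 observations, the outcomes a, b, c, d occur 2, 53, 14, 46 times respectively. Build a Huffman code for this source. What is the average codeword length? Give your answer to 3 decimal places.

Probabilities are the counts divided by 115.
Repeatedly combine the two least-probable nodes; the expected code length is the sum of the merged weights.
merge 2/115 + 14/115 → 16/115
merge 16/115 + 2/5 → 62/115
merge 53/115 + 62/115 → 1
L = 16/115 + 62/115 + 1 = 193/115 ≈ 1.678 bits/symbol.

1.678 bits/symbol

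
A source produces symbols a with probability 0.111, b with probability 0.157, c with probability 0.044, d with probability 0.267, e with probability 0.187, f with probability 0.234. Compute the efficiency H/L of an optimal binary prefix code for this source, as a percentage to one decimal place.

Entropy H = −Σ p log₂ p ≈ 2.4210 bits.
Huffman merges: 11/250+111/1000→31/200; 31/200+157/1000→39/125; 187/1000+117/500→421/1000; 267/1000+39/125→579/1000; 421/1000+579/1000→1. L = 2467/1000 ≈ 2.4670.
Efficiency = H/L = 2.4210/2.4670 = 98.1%.

98.1%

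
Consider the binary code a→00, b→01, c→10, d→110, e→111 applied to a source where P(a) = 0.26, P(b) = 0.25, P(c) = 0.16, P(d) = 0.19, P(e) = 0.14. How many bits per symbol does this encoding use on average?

L̄ = Σ pᵢ·ℓᵢ = 0.26·2 + 0.25·2 + 0.16·2 + 0.19·3 + 0.14·3 = 2.33 bits/symbol.

2.33 bits/symbol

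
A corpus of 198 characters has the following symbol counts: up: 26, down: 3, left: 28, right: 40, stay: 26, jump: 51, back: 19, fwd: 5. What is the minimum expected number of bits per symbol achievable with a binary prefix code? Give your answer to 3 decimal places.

Probabilities are the counts divided by 198.
Repeatedly combine the two least-probable nodes; the expected code length is the sum of the merged weights.
merge 1/66 + 5/198 → 4/99
merge 4/99 + 19/198 → 3/22
merge 13/99 + 13/99 → 26/99
merge 3/22 + 14/99 → 5/18
merge 20/99 + 17/66 → 91/198
merge 26/99 + 5/18 → 107/198
merge 91/198 + 107/198 → 1
L = 4/99 + 3/22 + 26/99 + 5/18 + 91/198 + 107/198 + 1 = 269/99 ≈ 2.717 bits/symbol.

2.717 bits/symbol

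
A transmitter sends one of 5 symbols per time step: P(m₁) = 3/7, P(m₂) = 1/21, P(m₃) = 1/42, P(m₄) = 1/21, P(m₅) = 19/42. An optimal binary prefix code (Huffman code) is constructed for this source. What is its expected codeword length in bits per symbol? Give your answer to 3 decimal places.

Repeatedly combine the two least-probable nodes; the expected code length is the sum of the merged weights.
merge 1/42 + 1/21 → 1/14
merge 1/21 + 1/14 → 5/42
merge 5/42 + 3/7 → 23/42
merge 19/42 + 23/42 → 1
L = 1/14 + 5/42 + 23/42 + 1 = 73/42 ≈ 1.738 bits/symbol.

1.738 bits/symbol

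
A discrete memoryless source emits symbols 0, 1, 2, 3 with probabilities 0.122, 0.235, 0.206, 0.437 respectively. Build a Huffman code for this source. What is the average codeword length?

Repeatedly combine the two least-probable nodes; the expected code length is the sum of the merged weights.
merge 61/500 + 103/500 → 41/125
merge 47/200 + 41/125 → 563/1000
merge 437/1000 + 563/1000 → 1
L = 41/125 + 563/1000 + 1 = 1891/1000 = 1.891 bits/symbol.

1.891 bits/symbol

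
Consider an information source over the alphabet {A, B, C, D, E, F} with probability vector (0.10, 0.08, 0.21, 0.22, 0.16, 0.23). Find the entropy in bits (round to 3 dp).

2.488 bits

H = −Σ pᵢ log₂ pᵢ.
−0.10·log₂(0.10) = 0.3322
−0.08·log₂(0.08) = 0.2915
−0.21·log₂(0.21) = 0.4728
−0.22·log₂(0.22) = 0.4806
−0.16·log₂(0.16) = 0.4230
−0.23·log₂(0.23) = 0.4877
Sum ≈ 2.4878 → 2.488 bits.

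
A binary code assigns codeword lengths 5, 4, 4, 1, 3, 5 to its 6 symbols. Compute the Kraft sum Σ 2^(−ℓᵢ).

0.8125

With common denominator 2^5 = 32: Σ 2^(−ℓᵢ) = 1/32 + 2/32 + 2/32 + 16/32 + 4/32 + 1/32 = 26/32 = 0.8125.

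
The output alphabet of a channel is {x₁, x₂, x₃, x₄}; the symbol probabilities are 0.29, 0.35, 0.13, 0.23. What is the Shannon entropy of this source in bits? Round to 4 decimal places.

1.9183 bits

H = −Σ pᵢ log₂ pᵢ.
−0.29·log₂(0.29) = 0.5179
−0.35·log₂(0.35) = 0.5301
−0.13·log₂(0.13) = 0.3826
−0.23·log₂(0.23) = 0.4877
Sum ≈ 1.9183 → 1.9183 bits.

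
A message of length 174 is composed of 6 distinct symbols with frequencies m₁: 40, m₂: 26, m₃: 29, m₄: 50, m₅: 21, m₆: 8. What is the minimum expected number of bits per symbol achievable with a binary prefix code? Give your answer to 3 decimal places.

Probabilities are the counts divided by 174.
Repeatedly combine the two least-probable nodes; the expected code length is the sum of the merged weights.
merge 4/87 + 7/58 → 1/6
merge 13/87 + 1/6 → 55/174
merge 1/6 + 20/87 → 23/58
merge 25/87 + 55/174 → 35/58
merge 23/58 + 35/58 → 1
L = 1/6 + 55/174 + 23/58 + 35/58 + 1 = 72/29 ≈ 2.483 bits/symbol.

2.483 bits/symbol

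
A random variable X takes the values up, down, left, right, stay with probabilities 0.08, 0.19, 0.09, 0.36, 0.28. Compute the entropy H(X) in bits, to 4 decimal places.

H = −Σ pᵢ log₂ pᵢ.
−0.08·log₂(0.08) = 0.2915
−0.19·log₂(0.19) = 0.4552
−0.09·log₂(0.09) = 0.3127
−0.36·log₂(0.36) = 0.5306
−0.28·log₂(0.28) = 0.5142
Sum ≈ 2.1042 → 2.1042 bits.

2.1042 bits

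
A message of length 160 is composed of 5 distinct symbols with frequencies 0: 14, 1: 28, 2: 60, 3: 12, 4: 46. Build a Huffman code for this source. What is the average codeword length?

2.125 bits/symbol

Probabilities are the counts divided by 160.
Repeatedly combine the two least-probable nodes; the expected code length is the sum of the merged weights.
merge 3/40 + 7/80 → 13/80
merge 13/80 + 7/40 → 27/80
merge 23/80 + 27/80 → 5/8
merge 3/8 + 5/8 → 1
L = 13/80 + 27/80 + 5/8 + 1 = 17/8 = 2.125 bits/symbol.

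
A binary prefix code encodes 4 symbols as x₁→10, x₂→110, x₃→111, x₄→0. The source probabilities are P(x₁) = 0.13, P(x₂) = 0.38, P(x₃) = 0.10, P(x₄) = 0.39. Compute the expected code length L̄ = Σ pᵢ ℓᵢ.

2.09 bits/symbol

L̄ = Σ pᵢ·ℓᵢ = 0.13·2 + 0.38·3 + 0.10·3 + 0.39·1 = 2.09 bits/symbol.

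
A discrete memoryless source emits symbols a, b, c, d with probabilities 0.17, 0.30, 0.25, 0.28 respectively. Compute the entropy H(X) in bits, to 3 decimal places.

H = −Σ pᵢ log₂ pᵢ.
−0.17·log₂(0.17) = 0.4346
−0.30·log₂(0.30) = 0.5211
−0.25·log₂(0.25) = 0.5000
−0.28·log₂(0.28) = 0.5142
Sum ≈ 1.9699 → 1.970 bits.

1.970 bits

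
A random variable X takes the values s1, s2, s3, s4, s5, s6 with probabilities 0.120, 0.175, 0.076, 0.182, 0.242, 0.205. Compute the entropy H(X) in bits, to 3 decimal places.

2.501 bits

H = −Σ pᵢ log₂ pᵢ.
−0.120·log₂(0.120) = 0.3671
−0.175·log₂(0.175) = 0.4401
−0.076·log₂(0.076) = 0.2826
−0.182·log₂(0.182) = 0.4474
−0.242·log₂(0.242) = 0.4954
−0.205·log₂(0.205) = 0.4687
Sum ≈ 2.5011 → 2.501 bits.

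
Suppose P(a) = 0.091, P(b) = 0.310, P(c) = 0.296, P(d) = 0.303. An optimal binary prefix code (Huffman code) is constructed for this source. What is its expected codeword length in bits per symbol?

2 bits/symbol

Repeatedly combine the two least-probable nodes; the expected code length is the sum of the merged weights.
merge 91/1000 + 37/125 → 387/1000
merge 303/1000 + 31/100 → 613/1000
merge 387/1000 + 613/1000 → 1
L = 387/1000 + 613/1000 + 1 = 2 bits/symbol.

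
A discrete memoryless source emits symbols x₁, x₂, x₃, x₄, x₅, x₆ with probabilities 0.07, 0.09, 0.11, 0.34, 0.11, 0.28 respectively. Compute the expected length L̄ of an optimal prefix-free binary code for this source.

Repeatedly combine the two least-probable nodes; the expected code length is the sum of the merged weights.
merge 7/100 + 9/100 → 4/25
merge 11/100 + 11/100 → 11/50
merge 4/25 + 11/50 → 19/50
merge 7/25 + 17/50 → 31/50
merge 19/50 + 31/50 → 1
L = 4/25 + 11/50 + 19/50 + 31/50 + 1 = 119/50 = 2.38 bits/symbol.

2.38 bits/symbol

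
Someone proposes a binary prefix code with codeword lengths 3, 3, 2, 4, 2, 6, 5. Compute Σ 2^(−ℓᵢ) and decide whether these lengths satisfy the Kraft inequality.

With common denominator 2^6 = 64: Σ 2^(−ℓᵢ) = 8/64 + 8/64 + 16/64 + 4/64 + 16/64 + 1/64 + 2/64 = 55/64 = 0.859375.
Kraft's inequality requires Σ ≤ 1; here Σ = 0.859375 ≤ 1, so such a prefix code exists.

0.859375; yes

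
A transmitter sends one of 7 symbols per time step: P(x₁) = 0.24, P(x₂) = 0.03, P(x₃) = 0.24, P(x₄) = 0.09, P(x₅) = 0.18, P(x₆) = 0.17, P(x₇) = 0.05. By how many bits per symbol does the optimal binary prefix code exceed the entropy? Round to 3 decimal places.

Entropy H = −Σ p log₂ p ≈ 2.5487 bits.
Huffman merges: 3/100+1/20→2/25; 2/25+9/100→17/100; 17/100+17/100→17/50; 9/50+6/25→21/50; 6/25+17/50→29/50; 21/50+29/50→1. L = 259/100 ≈ 2.5900.
L − H = 2.5900 − 2.5487 = 0.041 bits.

0.041 bits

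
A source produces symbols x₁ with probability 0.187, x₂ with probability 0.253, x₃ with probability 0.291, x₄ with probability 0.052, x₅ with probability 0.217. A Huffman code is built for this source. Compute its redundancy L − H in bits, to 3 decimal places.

Entropy H = −Σ p log₂ p ≈ 2.1723 bits.
Huffman merges: 13/250+187/1000→239/1000; 217/1000+239/1000→57/125; 253/1000+291/1000→68/125; 57/125+68/125→1. L = 2239/1000 ≈ 2.2390.
L − H = 2.2390 − 2.1723 = 0.067 bits.

0.067 bits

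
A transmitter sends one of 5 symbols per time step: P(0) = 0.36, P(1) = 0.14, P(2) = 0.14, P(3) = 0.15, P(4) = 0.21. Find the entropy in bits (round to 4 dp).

2.2082 bits

H = −Σ pᵢ log₂ pᵢ.
−0.36·log₂(0.36) = 0.5306
−0.14·log₂(0.14) = 0.3971
−0.14·log₂(0.14) = 0.3971
−0.15·log₂(0.15) = 0.4105
−0.21·log₂(0.21) = 0.4728
Sum ≈ 2.2082 → 2.2082 bits.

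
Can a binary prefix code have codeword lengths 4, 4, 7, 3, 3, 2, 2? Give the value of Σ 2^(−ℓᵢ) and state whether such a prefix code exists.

0.8828125; yes

With common denominator 2^7 = 128: Σ 2^(−ℓᵢ) = 8/128 + 8/128 + 1/128 + 16/128 + 16/128 + 32/128 + 32/128 = 113/128 = 0.8828125.
Kraft's inequality requires Σ ≤ 1; here Σ = 0.8828125 ≤ 1, so such a prefix code exists.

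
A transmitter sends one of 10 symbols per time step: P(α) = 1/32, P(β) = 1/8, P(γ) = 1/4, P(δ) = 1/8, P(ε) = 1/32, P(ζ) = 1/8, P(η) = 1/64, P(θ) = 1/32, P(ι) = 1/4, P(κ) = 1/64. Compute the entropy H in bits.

Each probability is a power of 1/2, so log₂(1/p) is an integer.
H = Σ p·log₂(1/p) = 1/32·5 + 1/8·3 + 1/4·2 + 1/8·3 + 1/32·5 + 1/8·3 + 1/64·6 + 1/32·5 + 1/4·2 + 1/64·6 = 2.78125 bits.

2.78125 bits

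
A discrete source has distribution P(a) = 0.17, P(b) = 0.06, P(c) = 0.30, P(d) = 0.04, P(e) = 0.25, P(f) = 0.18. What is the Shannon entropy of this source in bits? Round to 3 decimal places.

2.330 bits

H = −Σ pᵢ log₂ pᵢ.
−0.17·log₂(0.17) = 0.4346
−0.06·log₂(0.06) = 0.2435
−0.30·log₂(0.30) = 0.5211
−0.04·log₂(0.04) = 0.1858
−0.25·log₂(0.25) = 0.5000
−0.18·log₂(0.18) = 0.4453
Sum ≈ 2.3303 → 2.330 bits.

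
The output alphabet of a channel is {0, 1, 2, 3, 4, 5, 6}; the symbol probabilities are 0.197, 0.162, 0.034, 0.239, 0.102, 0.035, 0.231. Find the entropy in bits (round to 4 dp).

2.5400 bits

H = −Σ pᵢ log₂ pᵢ.
−0.197·log₂(0.197) = 0.4617
−0.162·log₂(0.162) = 0.4254
−0.034·log₂(0.034) = 0.1659
−0.239·log₂(0.239) = 0.4935
−0.102·log₂(0.102) = 0.3359
−0.035·log₂(0.035) = 0.1693
−0.231·log₂(0.231) = 0.4883
Sum ≈ 2.5400 → 2.5400 bits.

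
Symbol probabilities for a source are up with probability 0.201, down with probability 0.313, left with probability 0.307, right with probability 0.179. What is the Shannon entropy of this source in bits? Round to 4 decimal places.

H = −Σ pᵢ log₂ pᵢ.
−0.201·log₂(0.201) = 0.4653
−0.313·log₂(0.313) = 0.5245
−0.307·log₂(0.307) = 0.5230
−0.179·log₂(0.179) = 0.4443
Sum ≈ 1.9571 → 1.9571 bits.

1.9571 bits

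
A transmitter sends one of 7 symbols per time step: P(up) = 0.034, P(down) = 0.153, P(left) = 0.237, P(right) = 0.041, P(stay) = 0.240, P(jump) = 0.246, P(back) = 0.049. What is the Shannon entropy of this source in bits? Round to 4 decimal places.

2.4665 bits

H = −Σ pᵢ log₂ pᵢ.
−0.034·log₂(0.034) = 0.1659
−0.153·log₂(0.153) = 0.4144
−0.237·log₂(0.237) = 0.4923
−0.041·log₂(0.041) = 0.1889
−0.240·log₂(0.240) = 0.4941
−0.246·log₂(0.246) = 0.4977
−0.049·log₂(0.049) = 0.2132
Sum ≈ 2.4665 → 2.4665 bits.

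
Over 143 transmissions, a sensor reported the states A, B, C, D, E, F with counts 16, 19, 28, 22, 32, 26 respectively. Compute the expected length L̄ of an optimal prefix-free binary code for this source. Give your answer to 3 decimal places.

2.580 bits/symbol

Probabilities are the counts divided by 143.
Repeatedly combine the two least-probable nodes; the expected code length is the sum of the merged weights.
merge 16/143 + 19/143 → 35/143
merge 2/13 + 2/11 → 48/143
merge 28/143 + 32/143 → 60/143
merge 35/143 + 48/143 → 83/143
merge 60/143 + 83/143 → 1
L = 35/143 + 48/143 + 60/143 + 83/143 + 1 = 369/143 ≈ 2.580 bits/symbol.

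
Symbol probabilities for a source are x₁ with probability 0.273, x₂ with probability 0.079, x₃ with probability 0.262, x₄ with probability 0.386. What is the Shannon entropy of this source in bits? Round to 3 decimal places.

H = −Σ pᵢ log₂ pᵢ.
−0.273·log₂(0.273) = 0.5113
−0.079·log₂(0.079) = 0.2893
−0.262·log₂(0.262) = 0.5063
−0.386·log₂(0.386) = 0.5301
Sum ≈ 1.8370 → 1.837 bits.

1.837 bits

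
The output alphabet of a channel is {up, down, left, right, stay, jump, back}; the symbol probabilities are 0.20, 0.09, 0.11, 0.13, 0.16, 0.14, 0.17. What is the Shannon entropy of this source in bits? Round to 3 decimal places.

2.765 bits

H = −Σ pᵢ log₂ pᵢ.
−0.20·log₂(0.20) = 0.4644
−0.09·log₂(0.09) = 0.3127
−0.11·log₂(0.11) = 0.3503
−0.13·log₂(0.13) = 0.3826
−0.16·log₂(0.16) = 0.4230
−0.14·log₂(0.14) = 0.3971
−0.17·log₂(0.17) = 0.4346
Sum ≈ 2.7647 → 2.765 bits.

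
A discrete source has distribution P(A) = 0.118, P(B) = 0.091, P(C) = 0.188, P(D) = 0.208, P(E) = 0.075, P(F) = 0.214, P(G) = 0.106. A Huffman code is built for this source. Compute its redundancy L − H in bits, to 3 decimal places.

0.042 bits

Entropy H = −Σ p log₂ p ≈ 2.7025 bits.
Huffman merges: 3/40+91/1000→83/500; 53/500+59/500→28/125; 83/500+47/250→177/500; 26/125+107/500→211/500; 28/125+177/500→289/500; 211/500+289/500→1. L = 343/125 ≈ 2.7440.
L − H = 2.7440 − 2.7025 = 0.042 bits.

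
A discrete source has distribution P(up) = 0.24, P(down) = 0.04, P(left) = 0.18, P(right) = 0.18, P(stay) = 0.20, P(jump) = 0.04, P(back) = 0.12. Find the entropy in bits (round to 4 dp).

2.5877 bits

H = −Σ pᵢ log₂ pᵢ.
−0.24·log₂(0.24) = 0.4941
−0.04·log₂(0.04) = 0.1858
−0.18·log₂(0.18) = 0.4453
−0.18·log₂(0.18) = 0.4453
−0.20·log₂(0.20) = 0.4644
−0.04·log₂(0.04) = 0.1858
−0.12·log₂(0.12) = 0.3671
Sum ≈ 2.5877 → 2.5877 bits.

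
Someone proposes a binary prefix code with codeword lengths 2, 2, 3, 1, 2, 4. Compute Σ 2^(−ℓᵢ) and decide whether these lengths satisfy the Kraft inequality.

With common denominator 2^4 = 16: Σ 2^(−ℓᵢ) = 4/16 + 4/16 + 2/16 + 8/16 + 4/16 + 1/16 = 23/16 = 1.4375.
Kraft's inequality requires Σ ≤ 1; here Σ = 1.4375 > 1, so no such prefix code exists.

1.4375; no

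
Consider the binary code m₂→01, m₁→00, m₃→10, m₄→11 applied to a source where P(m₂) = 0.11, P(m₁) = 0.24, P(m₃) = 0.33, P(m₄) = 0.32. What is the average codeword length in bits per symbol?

2 bits/symbol

L̄ = Σ pᵢ·ℓᵢ = 0.11·2 + 0.24·2 + 0.33·2 + 0.32·2 = 2 bits/symbol.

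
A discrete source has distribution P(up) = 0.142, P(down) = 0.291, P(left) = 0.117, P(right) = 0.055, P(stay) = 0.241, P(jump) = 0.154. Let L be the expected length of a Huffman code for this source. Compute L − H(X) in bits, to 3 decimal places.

0.047 bits

Entropy H = −Σ p log₂ p ≈ 2.4208 bits.
Huffman merges: 11/200+117/1000→43/250; 71/500+77/500→37/125; 43/250+241/1000→413/1000; 291/1000+37/125→587/1000; 413/1000+587/1000→1. L = 617/250 ≈ 2.4680.
L − H = 2.4680 − 2.4208 = 0.047 bits.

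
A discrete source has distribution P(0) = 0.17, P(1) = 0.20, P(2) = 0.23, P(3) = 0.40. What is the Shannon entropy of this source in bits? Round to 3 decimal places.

1.915 bits

H = −Σ pᵢ log₂ pᵢ.
−0.17·log₂(0.17) = 0.4346
−0.20·log₂(0.20) = 0.4644
−0.23·log₂(0.23) = 0.4877
−0.40·log₂(0.40) = 0.5288
Sum ≈ 1.9154 → 1.915 bits.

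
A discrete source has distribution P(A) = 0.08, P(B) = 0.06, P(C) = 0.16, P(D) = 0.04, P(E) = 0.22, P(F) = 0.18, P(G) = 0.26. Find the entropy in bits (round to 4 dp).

H = −Σ pᵢ log₂ pᵢ.
−0.08·log₂(0.08) = 0.2915
−0.06·log₂(0.06) = 0.2435
−0.16·log₂(0.16) = 0.4230
−0.04·log₂(0.04) = 0.1858
−0.22·log₂(0.22) = 0.4806
−0.18·log₂(0.18) = 0.4453
−0.26·log₂(0.26) = 0.5053
Sum ≈ 2.5750 → 2.5750 bits.

2.5750 bits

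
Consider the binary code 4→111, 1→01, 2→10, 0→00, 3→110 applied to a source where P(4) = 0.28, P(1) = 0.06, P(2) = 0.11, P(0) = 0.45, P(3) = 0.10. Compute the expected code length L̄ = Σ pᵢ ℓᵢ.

L̄ = Σ pᵢ·ℓᵢ = 0.28·3 + 0.06·2 + 0.11·2 + 0.45·2 + 0.10·3 = 2.38 bits/symbol.

2.38 bits/symbol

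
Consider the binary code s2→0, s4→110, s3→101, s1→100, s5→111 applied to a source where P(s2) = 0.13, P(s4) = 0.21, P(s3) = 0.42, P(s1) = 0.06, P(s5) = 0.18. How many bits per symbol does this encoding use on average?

2.74 bits/symbol

L̄ = Σ pᵢ·ℓᵢ = 0.13·1 + 0.21·3 + 0.42·3 + 0.06·3 + 0.18·3 = 2.74 bits/symbol.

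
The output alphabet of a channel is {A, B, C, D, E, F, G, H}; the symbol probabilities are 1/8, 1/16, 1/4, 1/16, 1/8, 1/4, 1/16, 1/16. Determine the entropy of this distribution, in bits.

2.75 bits

Each probability is a power of 1/2, so log₂(1/p) is an integer.
H = Σ p·log₂(1/p) = 1/8·3 + 1/16·4 + 1/4·2 + 1/16·4 + 1/8·3 + 1/4·2 + 1/16·4 + 1/16·4 = 2.75 bits.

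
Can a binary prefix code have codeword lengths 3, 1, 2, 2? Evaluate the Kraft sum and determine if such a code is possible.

With common denominator 2^3 = 8: Σ 2^(−ℓᵢ) = 1/8 + 4/8 + 2/8 + 2/8 = 9/8 = 1.125.
Kraft's inequality requires Σ ≤ 1; here Σ = 1.125 > 1, so no such prefix code exists.

1.125; no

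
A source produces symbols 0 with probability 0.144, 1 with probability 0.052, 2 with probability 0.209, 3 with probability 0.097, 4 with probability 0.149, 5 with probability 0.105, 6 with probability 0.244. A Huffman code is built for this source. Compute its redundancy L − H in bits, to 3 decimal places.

0.026 bits

Entropy H = −Σ p log₂ p ≈ 2.6701 bits.
Huffman merges: 13/250+97/1000→149/1000; 21/200+18/125→249/1000; 149/1000+149/1000→149/500; 209/1000+61/250→453/1000; 249/1000+149/500→547/1000; 453/1000+547/1000→1. L = 337/125 ≈ 2.6960.
L − H = 2.6960 − 2.6701 = 0.026 bits.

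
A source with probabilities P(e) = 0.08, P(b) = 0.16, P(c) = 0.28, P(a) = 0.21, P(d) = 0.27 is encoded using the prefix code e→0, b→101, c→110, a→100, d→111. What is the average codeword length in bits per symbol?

2.84 bits/symbol

L̄ = Σ pᵢ·ℓᵢ = 0.08·1 + 0.16·3 + 0.28·3 + 0.21·3 + 0.27·3 = 2.84 bits/symbol.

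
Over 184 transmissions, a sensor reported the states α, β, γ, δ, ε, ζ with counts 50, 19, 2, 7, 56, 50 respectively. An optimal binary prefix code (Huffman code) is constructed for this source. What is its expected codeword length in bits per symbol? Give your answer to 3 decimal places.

Probabilities are the counts divided by 184.
Repeatedly combine the two least-probable nodes; the expected code length is the sum of the merged weights.
merge 1/92 + 7/184 → 9/184
merge 9/184 + 19/184 → 7/46
merge 7/46 + 25/92 → 39/92
merge 25/92 + 7/23 → 53/92
merge 39/92 + 53/92 → 1
L = 9/184 + 7/46 + 39/92 + 53/92 + 1 = 405/184 ≈ 2.201 bits/symbol.

2.201 bits/symbol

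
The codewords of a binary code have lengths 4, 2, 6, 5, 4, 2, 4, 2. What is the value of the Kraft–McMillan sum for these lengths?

With common denominator 2^6 = 64: Σ 2^(−ℓᵢ) = 4/64 + 16/64 + 1/64 + 2/64 + 4/64 + 16/64 + 4/64 + 16/64 = 63/64 = 0.984375.

0.984375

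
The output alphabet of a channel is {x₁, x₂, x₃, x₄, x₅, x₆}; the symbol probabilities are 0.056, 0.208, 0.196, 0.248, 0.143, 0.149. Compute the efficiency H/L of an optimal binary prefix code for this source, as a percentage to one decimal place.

97.3%

Entropy H = −Σ p log₂ p ≈ 2.4742 bits.
Huffman merges: 7/125+143/1000→199/1000; 149/1000+49/250→69/200; 199/1000+26/125→407/1000; 31/125+69/200→593/1000; 407/1000+593/1000→1. L = 318/125 ≈ 2.5440.
Efficiency = H/L = 2.4742/2.5440 = 97.3%.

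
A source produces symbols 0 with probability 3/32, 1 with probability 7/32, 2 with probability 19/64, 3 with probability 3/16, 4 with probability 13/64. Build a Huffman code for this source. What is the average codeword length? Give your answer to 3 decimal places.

Repeatedly combine the two least-probable nodes; the expected code length is the sum of the merged weights.
merge 3/32 + 3/16 → 9/32
merge 13/64 + 7/32 → 27/64
merge 9/32 + 19/64 → 37/64
merge 27/64 + 37/64 → 1
L = 9/32 + 27/64 + 37/64 + 1 = 73/32 ≈ 2.281 bits/symbol.

2.281 bits/symbol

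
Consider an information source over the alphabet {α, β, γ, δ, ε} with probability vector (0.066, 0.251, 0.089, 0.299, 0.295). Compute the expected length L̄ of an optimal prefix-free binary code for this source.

2.155 bits/symbol

Repeatedly combine the two least-probable nodes; the expected code length is the sum of the merged weights.
merge 33/500 + 89/1000 → 31/200
merge 31/200 + 251/1000 → 203/500
merge 59/200 + 299/1000 → 297/500
merge 203/500 + 297/500 → 1
L = 31/200 + 203/500 + 297/500 + 1 = 431/200 = 2.155 bits/symbol.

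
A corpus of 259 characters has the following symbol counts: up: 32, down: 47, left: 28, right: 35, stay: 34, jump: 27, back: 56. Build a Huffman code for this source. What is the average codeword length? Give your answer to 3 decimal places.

Probabilities are the counts divided by 259.
Repeatedly combine the two least-probable nodes; the expected code length is the sum of the merged weights.
merge 27/259 + 4/37 → 55/259
merge 32/259 + 34/259 → 66/259
merge 5/37 + 47/259 → 82/259
merge 55/259 + 8/37 → 3/7
merge 66/259 + 82/259 → 4/7
merge 3/7 + 4/7 → 1
L = 55/259 + 66/259 + 82/259 + 3/7 + 4/7 + 1 = 103/37 ≈ 2.784 bits/symbol.

2.784 bits/symbol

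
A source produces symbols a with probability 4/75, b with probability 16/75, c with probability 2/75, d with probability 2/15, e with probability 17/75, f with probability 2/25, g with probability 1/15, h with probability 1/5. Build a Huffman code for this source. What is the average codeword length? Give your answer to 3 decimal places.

Repeatedly combine the two least-probable nodes; the expected code length is the sum of the merged weights.
merge 2/75 + 4/75 → 2/25
merge 1/15 + 2/25 → 11/75
merge 2/25 + 2/15 → 16/75
merge 11/75 + 1/5 → 26/75
merge 16/75 + 16/75 → 32/75
merge 17/75 + 26/75 → 43/75
merge 32/75 + 43/75 → 1
L = 2/25 + 11/75 + 16/75 + 26/75 + 32/75 + 43/75 + 1 = 209/75 ≈ 2.787 bits/symbol.

2.787 bits/symbol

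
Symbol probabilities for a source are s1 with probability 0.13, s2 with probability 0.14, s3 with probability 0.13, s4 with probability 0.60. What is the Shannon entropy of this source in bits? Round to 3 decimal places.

1.605 bits

H = −Σ pᵢ log₂ pᵢ.
−0.13·log₂(0.13) = 0.3826
−0.14·log₂(0.14) = 0.3971
−0.13·log₂(0.13) = 0.3826
−0.60·log₂(0.60) = 0.4422
Sum ≈ 1.6046 → 1.605 bits.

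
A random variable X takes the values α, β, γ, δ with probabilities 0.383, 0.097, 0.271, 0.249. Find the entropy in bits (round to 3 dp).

H = −Σ pᵢ log₂ pᵢ.
−0.383·log₂(0.383) = 0.5303
−0.097·log₂(0.097) = 0.3265
−0.271·log₂(0.271) = 0.5105
−0.249·log₂(0.249) = 0.4994
Sum ≈ 1.8667 → 1.867 bits.

1.867 bits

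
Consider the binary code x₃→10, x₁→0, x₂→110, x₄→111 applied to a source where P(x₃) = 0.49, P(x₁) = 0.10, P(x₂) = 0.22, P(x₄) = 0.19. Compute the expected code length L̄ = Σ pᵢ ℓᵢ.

L̄ = Σ pᵢ·ℓᵢ = 0.49·2 + 0.10·1 + 0.22·3 + 0.19·3 = 2.31 bits/symbol.

2.31 bits/symbol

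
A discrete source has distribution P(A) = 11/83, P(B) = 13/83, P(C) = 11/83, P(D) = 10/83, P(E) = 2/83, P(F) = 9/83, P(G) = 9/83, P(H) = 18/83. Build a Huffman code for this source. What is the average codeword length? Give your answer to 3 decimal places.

Repeatedly combine the two least-probable nodes; the expected code length is the sum of the merged weights.
merge 2/83 + 9/83 → 11/83
merge 9/83 + 10/83 → 19/83
merge 11/83 + 11/83 → 22/83
merge 11/83 + 13/83 → 24/83
merge 18/83 + 19/83 → 37/83
merge 22/83 + 24/83 → 46/83
merge 37/83 + 46/83 → 1
L = 11/83 + 19/83 + 22/83 + 24/83 + 37/83 + 46/83 + 1 = 242/83 ≈ 2.916 bits/symbol.

2.916 bits/symbol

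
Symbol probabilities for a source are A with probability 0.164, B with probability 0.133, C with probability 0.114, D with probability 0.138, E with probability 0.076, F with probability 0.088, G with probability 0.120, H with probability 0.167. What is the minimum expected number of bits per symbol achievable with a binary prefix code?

Repeatedly combine the two least-probable nodes; the expected code length is the sum of the merged weights.
merge 19/250 + 11/125 → 41/250
merge 57/500 + 3/25 → 117/500
merge 133/1000 + 69/500 → 271/1000
merge 41/250 + 41/250 → 41/125
merge 167/1000 + 117/500 → 401/1000
merge 271/1000 + 41/125 → 599/1000
merge 401/1000 + 599/1000 → 1
L = 41/250 + 117/500 + 271/1000 + 41/125 + 401/1000 + 599/1000 + 1 = 2997/1000 = 2.997 bits/symbol.

2.997 bits/symbol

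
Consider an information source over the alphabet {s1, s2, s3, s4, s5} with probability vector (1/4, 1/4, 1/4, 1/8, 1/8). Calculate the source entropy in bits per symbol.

2.25 bits

Each probability is a power of 1/2, so log₂(1/p) is an integer.
H = Σ p·log₂(1/p) = 1/4·2 + 1/4·2 + 1/4·2 + 1/8·3 + 1/8·3 = 2.25 bits.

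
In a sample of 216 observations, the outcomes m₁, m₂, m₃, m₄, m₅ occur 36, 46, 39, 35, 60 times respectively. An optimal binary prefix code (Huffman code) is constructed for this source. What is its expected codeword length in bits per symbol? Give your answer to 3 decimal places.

2.329 bits/symbol

Probabilities are the counts divided by 216.
Repeatedly combine the two least-probable nodes; the expected code length is the sum of the merged weights.
merge 35/216 + 1/6 → 71/216
merge 13/72 + 23/108 → 85/216
merge 5/18 + 71/216 → 131/216
merge 85/216 + 131/216 → 1
L = 71/216 + 85/216 + 131/216 + 1 = 503/216 ≈ 2.329 bits/symbol.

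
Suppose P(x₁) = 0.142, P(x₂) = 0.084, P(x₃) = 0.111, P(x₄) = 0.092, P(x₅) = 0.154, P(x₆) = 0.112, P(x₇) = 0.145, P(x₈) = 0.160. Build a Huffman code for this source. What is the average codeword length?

Repeatedly combine the two least-probable nodes; the expected code length is the sum of the merged weights.
merge 21/250 + 23/250 → 22/125
merge 111/1000 + 14/125 → 223/1000
merge 71/500 + 29/200 → 287/1000
merge 77/500 + 4/25 → 157/500
merge 22/125 + 223/1000 → 399/1000
merge 287/1000 + 157/500 → 601/1000
merge 399/1000 + 601/1000 → 1
L = 22/125 + 223/1000 + 287/1000 + 157/500 + 399/1000 + 601/1000 + 1 = 3 bits/symbol.

3 bits/symbol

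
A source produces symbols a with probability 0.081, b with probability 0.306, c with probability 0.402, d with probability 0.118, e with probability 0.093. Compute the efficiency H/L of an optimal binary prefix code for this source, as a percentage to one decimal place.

Entropy H = −Σ p log₂ p ≈ 2.0275 bits.
Huffman merges: 81/1000+93/1000→87/500; 59/500+87/500→73/250; 73/250+153/500→299/500; 201/500+299/500→1. L = 258/125 ≈ 2.0640.
Efficiency = H/L = 2.0275/2.0640 = 98.2%.

98.2%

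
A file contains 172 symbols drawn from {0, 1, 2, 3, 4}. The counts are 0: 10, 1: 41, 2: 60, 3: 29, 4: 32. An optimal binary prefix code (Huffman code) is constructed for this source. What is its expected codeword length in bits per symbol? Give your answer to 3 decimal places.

2.227 bits/symbol

Probabilities are the counts divided by 172.
Repeatedly combine the two least-probable nodes; the expected code length is the sum of the merged weights.
merge 5/86 + 29/172 → 39/172
merge 8/43 + 39/172 → 71/172
merge 41/172 + 15/43 → 101/172
merge 71/172 + 101/172 → 1
L = 39/172 + 71/172 + 101/172 + 1 = 383/172 ≈ 2.227 bits/symbol.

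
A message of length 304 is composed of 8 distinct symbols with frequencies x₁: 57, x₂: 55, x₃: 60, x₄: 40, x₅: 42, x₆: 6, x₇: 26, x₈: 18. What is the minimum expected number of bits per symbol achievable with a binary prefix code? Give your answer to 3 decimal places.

2.859 bits/symbol

Probabilities are the counts divided by 304.
Repeatedly combine the two least-probable nodes; the expected code length is the sum of the merged weights.
merge 3/152 + 9/152 → 3/38
merge 3/38 + 13/152 → 25/152
merge 5/38 + 21/152 → 41/152
merge 25/152 + 55/304 → 105/304
merge 3/16 + 15/76 → 117/304
merge 41/152 + 105/304 → 187/304
merge 117/304 + 187/304 → 1
L = 3/38 + 25/152 + 41/152 + 105/304 + 117/304 + 187/304 + 1 = 869/304 ≈ 2.859 bits/symbol.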